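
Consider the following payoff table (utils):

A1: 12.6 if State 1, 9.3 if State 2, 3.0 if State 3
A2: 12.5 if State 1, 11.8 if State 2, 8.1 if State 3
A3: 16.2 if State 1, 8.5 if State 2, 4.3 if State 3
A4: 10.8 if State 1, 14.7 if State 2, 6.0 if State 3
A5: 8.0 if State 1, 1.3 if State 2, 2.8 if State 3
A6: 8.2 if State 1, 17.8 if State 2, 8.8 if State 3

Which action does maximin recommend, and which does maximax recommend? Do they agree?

Row minima: A1=3.0, A2=8.1, A3=4.3, A4=6.0, A5=1.3, A6=8.2
Best worst-case = 8.2 → A6.
Row maxima: A1=12.6, A2=12.5, A3=16.2, A4=14.7, A5=8.0, A6=17.8
Best best-case = 17.8 → A6.

maximin → A6; maximax → A6 (agree)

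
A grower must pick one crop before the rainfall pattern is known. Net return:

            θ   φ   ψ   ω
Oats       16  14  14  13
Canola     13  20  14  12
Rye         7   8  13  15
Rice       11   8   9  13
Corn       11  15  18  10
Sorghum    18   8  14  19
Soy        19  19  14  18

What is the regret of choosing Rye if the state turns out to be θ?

12

Best payoff under θ is 19.
Regret = 19 − 7 = 12.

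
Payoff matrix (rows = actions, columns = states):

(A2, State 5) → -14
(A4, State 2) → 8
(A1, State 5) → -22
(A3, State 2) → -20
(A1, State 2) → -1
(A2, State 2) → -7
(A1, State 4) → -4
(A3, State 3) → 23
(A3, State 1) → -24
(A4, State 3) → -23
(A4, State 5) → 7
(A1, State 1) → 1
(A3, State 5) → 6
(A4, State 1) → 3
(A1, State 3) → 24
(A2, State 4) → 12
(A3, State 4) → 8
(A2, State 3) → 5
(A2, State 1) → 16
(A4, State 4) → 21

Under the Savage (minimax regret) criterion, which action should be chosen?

A2

Column bests: State 1=16, State 2=8, State 3=24, State 4=21, State 5=7.
A1 regrets: 15, 9, 0, 25, 29 → max 29
A2 regrets: 0, 15, 19, 9, 21 → max 21
A3 regrets: 40, 28, 1, 13, 1 → max 40
A4 regrets: 13, 0, 47, 0, 0 → max 47
Smallest max regret = 21 → A2.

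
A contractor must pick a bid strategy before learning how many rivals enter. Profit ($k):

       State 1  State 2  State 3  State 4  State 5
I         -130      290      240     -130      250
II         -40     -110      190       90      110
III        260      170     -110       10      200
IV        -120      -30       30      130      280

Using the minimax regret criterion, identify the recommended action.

Column bests: State 1=260, State 2=290, State 3=240, State 4=130, State 5=280.
I regrets: 390, 0, 0, 260, 30 → max 390
II regrets: 300, 400, 50, 40, 170 → max 400
III regrets: 0, 120, 350, 120, 80 → max 350
IV regrets: 380, 320, 210, 0, 0 → max 380
Smallest max regret = 350 → III.

III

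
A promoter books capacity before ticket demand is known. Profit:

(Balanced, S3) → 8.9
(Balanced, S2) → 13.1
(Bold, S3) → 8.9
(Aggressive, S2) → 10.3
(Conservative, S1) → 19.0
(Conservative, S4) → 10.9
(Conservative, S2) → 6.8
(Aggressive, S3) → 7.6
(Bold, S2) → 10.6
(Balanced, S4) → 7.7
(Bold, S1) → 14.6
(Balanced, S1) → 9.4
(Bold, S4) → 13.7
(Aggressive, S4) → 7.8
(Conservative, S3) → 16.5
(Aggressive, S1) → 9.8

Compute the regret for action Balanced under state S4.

6.0

Best payoff under S4 is 13.7.
Regret = 13.7 − 7.7 = 6.0.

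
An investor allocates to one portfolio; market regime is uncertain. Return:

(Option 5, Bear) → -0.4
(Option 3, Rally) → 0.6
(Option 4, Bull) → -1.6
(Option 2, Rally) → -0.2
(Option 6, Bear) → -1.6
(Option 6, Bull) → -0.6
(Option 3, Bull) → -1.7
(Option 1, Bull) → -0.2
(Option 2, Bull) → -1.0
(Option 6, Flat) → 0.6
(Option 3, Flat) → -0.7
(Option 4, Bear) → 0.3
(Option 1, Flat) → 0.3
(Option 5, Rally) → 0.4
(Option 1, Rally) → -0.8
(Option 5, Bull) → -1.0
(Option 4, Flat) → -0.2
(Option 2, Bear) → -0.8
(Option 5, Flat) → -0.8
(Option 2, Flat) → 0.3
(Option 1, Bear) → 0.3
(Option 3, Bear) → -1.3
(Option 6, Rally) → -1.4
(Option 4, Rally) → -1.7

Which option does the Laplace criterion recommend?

Option 1

Row averages: Option 1=-0.1, Option 2=-0.425, Option 3=-0.775, Option 4=-0.8, Option 5=-0.45, Option 6=-0.75
Highest average = -0.1 → Option 1.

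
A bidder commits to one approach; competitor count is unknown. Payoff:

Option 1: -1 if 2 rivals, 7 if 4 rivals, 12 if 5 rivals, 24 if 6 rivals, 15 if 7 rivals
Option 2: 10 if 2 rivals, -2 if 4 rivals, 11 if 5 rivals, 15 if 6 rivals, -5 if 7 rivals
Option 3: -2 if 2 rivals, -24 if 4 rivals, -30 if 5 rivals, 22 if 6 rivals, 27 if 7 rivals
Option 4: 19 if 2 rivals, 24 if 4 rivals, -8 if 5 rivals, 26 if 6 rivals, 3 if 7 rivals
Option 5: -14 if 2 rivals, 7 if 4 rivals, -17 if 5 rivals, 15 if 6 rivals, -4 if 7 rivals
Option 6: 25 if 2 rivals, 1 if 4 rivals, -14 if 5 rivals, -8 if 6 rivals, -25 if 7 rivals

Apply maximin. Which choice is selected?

Row minima: Option 1=-1, Option 2=-5, Option 3=-30, Option 4=-8, Option 5=-17, Option 6=-25
Best worst-case = -1 → Option 1.

Option 1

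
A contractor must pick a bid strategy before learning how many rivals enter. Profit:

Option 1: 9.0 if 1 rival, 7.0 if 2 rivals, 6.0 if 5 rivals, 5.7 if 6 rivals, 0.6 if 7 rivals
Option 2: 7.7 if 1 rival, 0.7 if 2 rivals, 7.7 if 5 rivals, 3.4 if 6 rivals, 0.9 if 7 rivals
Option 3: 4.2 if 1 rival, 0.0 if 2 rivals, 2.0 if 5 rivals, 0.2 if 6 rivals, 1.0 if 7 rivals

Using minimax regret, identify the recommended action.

Option 1

Column bests: 1 rival=9.0, 2 rivals=7.0, 5 rivals=7.7, 6 rivals=5.7, 7 rivals=1.0.
Option 1 regrets: 0.0, 0.0, 1.7, 0.0, 0.4 → max 1.7
Option 2 regrets: 1.3, 6.3, 0.0, 2.3, 0.1 → max 6.3
Option 3 regrets: 4.8, 7.0, 5.7, 5.5, 0.0 → max 7.0
Smallest max regret = 1.7 → Option 1.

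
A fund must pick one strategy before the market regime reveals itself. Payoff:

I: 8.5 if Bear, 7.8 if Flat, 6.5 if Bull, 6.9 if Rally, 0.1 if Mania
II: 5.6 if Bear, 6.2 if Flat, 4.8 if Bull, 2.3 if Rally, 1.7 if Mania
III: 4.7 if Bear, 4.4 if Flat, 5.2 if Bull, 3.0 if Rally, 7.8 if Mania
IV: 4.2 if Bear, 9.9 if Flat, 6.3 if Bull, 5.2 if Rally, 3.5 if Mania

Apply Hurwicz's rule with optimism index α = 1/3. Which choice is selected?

IV

I: 1/3·8.5 + 2/3·0.1 = 2.9
II: 1/3·6.2 + 2/3·1.7 = 3.2
III: 1/3·7.8 + 2/3·3.0 = 4.6
IV: 1/3·9.9 + 2/3·3.5 = 169/30
Highest Hurwicz score = 169/30 → IV.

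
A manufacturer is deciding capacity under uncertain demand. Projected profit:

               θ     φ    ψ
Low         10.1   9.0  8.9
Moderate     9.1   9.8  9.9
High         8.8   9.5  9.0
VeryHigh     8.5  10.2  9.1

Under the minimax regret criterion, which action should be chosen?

Moderate

Column bests: θ=10.1, φ=10.2, ψ=9.9.
Low regrets: 0.0, 1.2, 1.0 → max 1.2
Moderate regrets: 1.0, 0.4, 0.0 → max 1.0
High regrets: 1.3, 0.7, 0.9 → max 1.3
VeryHigh regrets: 1.6, 0.0, 0.8 → max 1.6
Smallest max regret = 1.0 → Moderate.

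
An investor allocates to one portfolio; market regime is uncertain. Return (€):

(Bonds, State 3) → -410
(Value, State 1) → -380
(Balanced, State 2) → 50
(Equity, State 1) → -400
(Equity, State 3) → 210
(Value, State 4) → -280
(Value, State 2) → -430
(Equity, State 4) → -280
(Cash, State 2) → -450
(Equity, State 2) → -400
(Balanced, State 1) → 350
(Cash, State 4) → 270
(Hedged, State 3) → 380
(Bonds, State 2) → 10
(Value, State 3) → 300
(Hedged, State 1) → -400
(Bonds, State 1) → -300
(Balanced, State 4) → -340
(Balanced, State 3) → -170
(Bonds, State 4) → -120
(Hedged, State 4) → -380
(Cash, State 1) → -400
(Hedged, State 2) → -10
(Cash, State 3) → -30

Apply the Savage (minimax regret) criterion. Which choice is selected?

Balanced

Column bests: State 1=350, State 2=50, State 3=380, State 4=270.
Cash regrets: 750, 500, 410, 0 → max 750
Equity regrets: 750, 450, 170, 550 → max 750
Hedged regrets: 750, 60, 0, 650 → max 750
Balanced regrets: 0, 0, 550, 610 → max 610
Value regrets: 730, 480, 80, 550 → max 730
Bonds regrets: 650, 40, 790, 390 → max 790
Smallest max regret = 610 → Balanced.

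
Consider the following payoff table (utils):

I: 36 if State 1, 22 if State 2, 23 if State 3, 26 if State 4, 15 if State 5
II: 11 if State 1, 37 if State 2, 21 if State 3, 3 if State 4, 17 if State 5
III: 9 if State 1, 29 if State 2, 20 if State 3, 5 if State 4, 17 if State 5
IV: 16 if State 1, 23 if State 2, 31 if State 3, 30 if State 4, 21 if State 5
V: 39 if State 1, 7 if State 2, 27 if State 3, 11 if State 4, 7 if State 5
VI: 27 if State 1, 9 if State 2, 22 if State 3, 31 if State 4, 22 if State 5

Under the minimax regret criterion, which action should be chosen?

Column bests: State 1=39, State 2=37, State 3=31, State 4=31, State 5=22.
I regrets: 3, 15, 8, 5, 7 → max 15
II regrets: 28, 0, 10, 28, 5 → max 28
III regrets: 30, 8, 11, 26, 5 → max 30
IV regrets: 23, 14, 0, 1, 1 → max 23
V regrets: 0, 30, 4, 20, 15 → max 30
VI regrets: 12, 28, 9, 0, 0 → max 28
Smallest max regret = 15 → I.

I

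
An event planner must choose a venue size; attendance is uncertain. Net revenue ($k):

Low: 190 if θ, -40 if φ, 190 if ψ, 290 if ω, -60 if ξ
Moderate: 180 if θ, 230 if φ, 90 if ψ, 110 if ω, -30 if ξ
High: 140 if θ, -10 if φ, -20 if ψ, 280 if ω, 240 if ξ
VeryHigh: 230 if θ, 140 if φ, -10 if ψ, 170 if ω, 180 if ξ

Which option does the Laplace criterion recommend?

Row averages: Low=114, Moderate=116, High=126, VeryHigh=142
Highest average = 142 → VeryHigh.

VeryHigh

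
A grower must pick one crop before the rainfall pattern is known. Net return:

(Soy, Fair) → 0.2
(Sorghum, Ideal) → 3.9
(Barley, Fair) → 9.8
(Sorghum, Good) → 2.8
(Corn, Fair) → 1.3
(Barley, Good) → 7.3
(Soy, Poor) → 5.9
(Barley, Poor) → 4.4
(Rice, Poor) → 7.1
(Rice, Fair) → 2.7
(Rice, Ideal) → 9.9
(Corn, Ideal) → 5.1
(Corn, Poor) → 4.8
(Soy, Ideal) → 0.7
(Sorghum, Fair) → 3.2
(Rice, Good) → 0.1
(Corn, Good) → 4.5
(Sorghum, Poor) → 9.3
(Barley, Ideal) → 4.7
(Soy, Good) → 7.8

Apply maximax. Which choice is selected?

Row maxima: Rice=9.9, Soy=7.8, Barley=9.8, Corn=5.1, Sorghum=9.3
Best best-case = 9.9 → Rice.

Rice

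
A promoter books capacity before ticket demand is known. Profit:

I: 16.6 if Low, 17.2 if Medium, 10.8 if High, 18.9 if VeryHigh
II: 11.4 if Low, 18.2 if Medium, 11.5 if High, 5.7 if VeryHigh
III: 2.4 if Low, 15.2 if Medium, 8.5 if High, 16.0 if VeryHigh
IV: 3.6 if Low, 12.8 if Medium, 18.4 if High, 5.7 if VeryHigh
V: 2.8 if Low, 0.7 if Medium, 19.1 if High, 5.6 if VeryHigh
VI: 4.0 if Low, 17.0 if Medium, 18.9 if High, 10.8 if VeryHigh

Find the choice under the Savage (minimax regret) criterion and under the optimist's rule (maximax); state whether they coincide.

Column bests: Low=16.6, Medium=18.2, High=19.1, VeryHigh=18.9.
I regrets: 0.0, 1.0, 8.3, 0.0 → max 8.3
II regrets: 5.2, 0.0, 7.6, 13.2 → max 13.2
III regrets: 14.2, 3.0, 10.6, 2.9 → max 14.2
IV regrets: 13.0, 5.4, 0.7, 13.2 → max 13.2
V regrets: 13.8, 17.5, 0.0, 13.3 → max 17.5
VI regrets: 12.6, 1.2, 0.2, 8.1 → max 12.6
Smallest max regret = 8.3 → I.
Row maxima: I=18.9, II=18.2, III=16.0, IV=18.4, V=19.1, VI=18.9
Best best-case = 19.1 → V.

minimax regret → I; maximax → V (disagree)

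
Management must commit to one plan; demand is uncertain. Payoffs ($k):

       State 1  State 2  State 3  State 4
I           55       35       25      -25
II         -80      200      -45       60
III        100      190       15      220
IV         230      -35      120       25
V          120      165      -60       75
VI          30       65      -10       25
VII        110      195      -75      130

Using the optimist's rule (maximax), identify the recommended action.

Row maxima: I=55, II=200, III=220, IV=230, V=165, VI=65, VII=195
Best best-case = 230 → IV.

IV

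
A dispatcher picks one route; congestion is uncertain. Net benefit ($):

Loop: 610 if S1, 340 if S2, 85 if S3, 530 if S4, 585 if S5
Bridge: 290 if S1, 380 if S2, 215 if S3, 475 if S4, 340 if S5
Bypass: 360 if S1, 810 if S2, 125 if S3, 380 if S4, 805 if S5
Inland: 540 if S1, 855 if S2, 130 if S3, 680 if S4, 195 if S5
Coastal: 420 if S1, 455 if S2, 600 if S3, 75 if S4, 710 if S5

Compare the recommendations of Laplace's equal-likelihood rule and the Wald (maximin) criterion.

laplace → Bypass; maximin → Bridge (disagree)

Row averages: Loop=430, Bridge=340, Bypass=496, Inland=480, Coastal=452
Highest average = 496 → Bypass.
Row minima: Loop=85, Bridge=215, Bypass=125, Inland=130, Coastal=75
Best worst-case = 215 → Bridge.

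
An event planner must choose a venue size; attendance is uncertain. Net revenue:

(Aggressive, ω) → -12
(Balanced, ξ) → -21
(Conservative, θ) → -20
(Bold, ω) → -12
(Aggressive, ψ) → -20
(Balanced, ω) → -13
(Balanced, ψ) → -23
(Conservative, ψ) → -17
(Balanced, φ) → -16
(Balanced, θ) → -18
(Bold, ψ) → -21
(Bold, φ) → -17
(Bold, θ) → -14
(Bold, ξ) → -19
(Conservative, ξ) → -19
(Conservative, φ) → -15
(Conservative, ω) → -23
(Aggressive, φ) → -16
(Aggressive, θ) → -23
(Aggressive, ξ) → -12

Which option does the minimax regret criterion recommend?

Column bests: θ=-14, φ=-15, ψ=-17, ω=-12, ξ=-12.
Conservative regrets: 6, 0, 0, 11, 7 → max 11
Balanced regrets: 4, 1, 6, 1, 9 → max 9
Aggressive regrets: 9, 1, 3, 0, 0 → max 9
Bold regrets: 0, 2, 4, 0, 7 → max 7
Smallest max regret = 7 → Bold.

Bold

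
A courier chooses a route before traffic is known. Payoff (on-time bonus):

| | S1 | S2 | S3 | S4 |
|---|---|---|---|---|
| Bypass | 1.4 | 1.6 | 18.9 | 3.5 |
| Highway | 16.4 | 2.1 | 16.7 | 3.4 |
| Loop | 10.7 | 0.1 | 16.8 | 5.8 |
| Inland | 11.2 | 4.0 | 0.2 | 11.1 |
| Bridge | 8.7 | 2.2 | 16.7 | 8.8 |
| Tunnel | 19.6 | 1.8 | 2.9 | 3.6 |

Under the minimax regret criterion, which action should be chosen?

Highway

Column bests: S1=19.6, S2=4.0, S3=18.9, S4=11.1.
Bypass regrets: 18.2, 2.4, 0.0, 7.6 → max 18.2
Highway regrets: 3.2, 1.9, 2.2, 7.7 → max 7.7
Loop regrets: 8.9, 3.9, 2.1, 5.3 → max 8.9
Inland regrets: 8.4, 0.0, 18.7, 0.0 → max 18.7
Bridge regrets: 10.9, 1.8, 2.2, 2.3 → max 10.9
Tunnel regrets: 0.0, 2.2, 16.0, 7.5 → max 16.0
Smallest max regret = 7.7 → Highway.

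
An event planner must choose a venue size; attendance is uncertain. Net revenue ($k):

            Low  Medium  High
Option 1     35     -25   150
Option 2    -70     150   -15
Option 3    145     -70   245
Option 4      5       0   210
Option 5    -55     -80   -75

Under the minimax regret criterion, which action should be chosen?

Column bests: Low=145, Medium=150, High=245.
Option 1 regrets: 110, 175, 95 → max 175
Option 2 regrets: 215, 0, 260 → max 260
Option 3 regrets: 0, 220, 0 → max 220
Option 4 regrets: 140, 150, 35 → max 150
Option 5 regrets: 200, 230, 320 → max 320
Smallest max regret = 150 → Option 4.

Option 4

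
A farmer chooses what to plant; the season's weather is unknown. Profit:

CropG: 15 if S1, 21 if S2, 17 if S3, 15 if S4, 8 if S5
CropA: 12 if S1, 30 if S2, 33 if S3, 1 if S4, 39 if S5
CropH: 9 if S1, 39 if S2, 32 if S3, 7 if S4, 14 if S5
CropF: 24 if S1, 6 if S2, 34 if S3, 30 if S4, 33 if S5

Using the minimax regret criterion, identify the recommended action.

Column bests: S1=24, S2=39, S3=34, S4=30, S5=39.
CropG regrets: 9, 18, 17, 15, 31 → max 31
CropA regrets: 12, 9, 1, 29, 0 → max 29
CropH regrets: 15, 0, 2, 23, 25 → max 25
CropF regrets: 0, 33, 0, 0, 6 → max 33
Smallest max regret = 25 → CropH.

CropH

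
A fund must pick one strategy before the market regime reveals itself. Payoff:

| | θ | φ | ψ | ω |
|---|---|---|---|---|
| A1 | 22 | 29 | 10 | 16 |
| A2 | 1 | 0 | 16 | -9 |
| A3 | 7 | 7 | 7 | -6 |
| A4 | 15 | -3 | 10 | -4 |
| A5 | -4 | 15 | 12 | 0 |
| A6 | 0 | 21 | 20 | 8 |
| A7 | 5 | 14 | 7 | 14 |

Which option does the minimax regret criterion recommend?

A1

Column bests: θ=22, φ=29, ψ=20, ω=16.
A1 regrets: 0, 0, 10, 0 → max 10
A2 regrets: 21, 29, 4, 25 → max 29
A3 regrets: 15, 22, 13, 22 → max 22
A4 regrets: 7, 32, 10, 20 → max 32
A5 regrets: 26, 14, 8, 16 → max 26
A6 regrets: 22, 8, 0, 8 → max 22
A7 regrets: 17, 15, 13, 2 → max 17
Smallest max regret = 10 → A1.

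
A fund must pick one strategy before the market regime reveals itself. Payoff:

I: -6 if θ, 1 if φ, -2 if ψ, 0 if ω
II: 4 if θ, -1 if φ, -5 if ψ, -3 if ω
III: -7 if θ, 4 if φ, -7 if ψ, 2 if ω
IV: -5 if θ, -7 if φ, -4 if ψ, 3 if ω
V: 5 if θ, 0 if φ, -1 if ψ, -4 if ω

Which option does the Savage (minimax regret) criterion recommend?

Column bests: θ=5, φ=4, ψ=-1, ω=3.
I regrets: 11, 3, 1, 3 → max 11
II regrets: 1, 5, 4, 6 → max 6
III regrets: 12, 0, 6, 1 → max 12
IV regrets: 10, 11, 3, 0 → max 11
V regrets: 0, 4, 0, 7 → max 7
Smallest max regret = 6 → II.

II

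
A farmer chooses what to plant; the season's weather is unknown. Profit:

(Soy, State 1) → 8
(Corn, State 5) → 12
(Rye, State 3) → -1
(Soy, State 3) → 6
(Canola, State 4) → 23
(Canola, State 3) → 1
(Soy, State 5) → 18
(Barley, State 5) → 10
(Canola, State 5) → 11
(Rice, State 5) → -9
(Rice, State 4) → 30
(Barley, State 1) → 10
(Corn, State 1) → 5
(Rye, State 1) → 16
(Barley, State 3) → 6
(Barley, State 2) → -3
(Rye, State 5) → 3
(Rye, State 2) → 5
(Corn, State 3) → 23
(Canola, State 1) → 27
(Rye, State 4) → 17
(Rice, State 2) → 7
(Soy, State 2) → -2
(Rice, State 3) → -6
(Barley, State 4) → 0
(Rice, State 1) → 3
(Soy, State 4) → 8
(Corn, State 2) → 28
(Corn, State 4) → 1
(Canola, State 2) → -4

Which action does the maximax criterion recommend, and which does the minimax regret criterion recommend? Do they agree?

Row maxima: Rice=30, Rye=17, Soy=18, Canola=27, Corn=28, Barley=10
Best best-case = 30 → Rice.
Column bests: State 1=27, State 2=28, State 3=23, State 4=30, State 5=18.
Rice regrets: 24, 21, 29, 0, 27 → max 29
Rye regrets: 11, 23, 24, 13, 15 → max 24
Soy regrets: 19, 30, 17, 22, 0 → max 30
Canola regrets: 0, 32, 22, 7, 7 → max 32
Corn regrets: 22, 0, 0, 29, 6 → max 29
Barley regrets: 17, 31, 17, 30, 8 → max 31
Smallest max regret = 24 → Rye.

maximax → Rice; minimax regret → Rye (disagree)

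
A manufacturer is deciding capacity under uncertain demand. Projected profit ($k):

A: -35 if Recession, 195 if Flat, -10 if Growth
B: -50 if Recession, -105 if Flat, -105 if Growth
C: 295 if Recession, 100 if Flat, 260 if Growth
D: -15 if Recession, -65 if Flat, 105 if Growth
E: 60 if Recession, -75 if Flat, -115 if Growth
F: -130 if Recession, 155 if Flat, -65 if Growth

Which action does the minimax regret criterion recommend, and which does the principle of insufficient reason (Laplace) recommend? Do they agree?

minimax regret → C; laplace → C (agree)

Column bests: Recession=295, Flat=195, Growth=260.
A regrets: 330, 0, 270 → max 330
B regrets: 345, 300, 365 → max 365
C regrets: 0, 95, 0 → max 95
D regrets: 310, 260, 155 → max 310
E regrets: 235, 270, 375 → max 375
F regrets: 425, 40, 325 → max 425
Smallest max regret = 95 → C.
Row averages: A=50, B=-260/3, C=655/3, D=25/3, E=-130/3, F=-40/3
Highest average = 655/3 → C.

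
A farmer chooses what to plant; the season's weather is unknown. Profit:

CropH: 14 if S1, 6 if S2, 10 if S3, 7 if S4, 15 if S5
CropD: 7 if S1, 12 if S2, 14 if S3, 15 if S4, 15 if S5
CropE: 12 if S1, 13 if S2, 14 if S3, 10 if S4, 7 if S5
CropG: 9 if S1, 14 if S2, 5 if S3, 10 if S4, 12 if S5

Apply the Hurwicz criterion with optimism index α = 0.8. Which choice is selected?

CropH: 0.8·15 + 0.2·6 = 13.2
CropD: 0.8·15 + 0.2·7 = 13.4
CropE: 0.8·14 + 0.2·7 = 12.6
CropG: 0.8·14 + 0.2·5 = 12.2
Highest Hurwicz score = 13.4 → CropD.

CropD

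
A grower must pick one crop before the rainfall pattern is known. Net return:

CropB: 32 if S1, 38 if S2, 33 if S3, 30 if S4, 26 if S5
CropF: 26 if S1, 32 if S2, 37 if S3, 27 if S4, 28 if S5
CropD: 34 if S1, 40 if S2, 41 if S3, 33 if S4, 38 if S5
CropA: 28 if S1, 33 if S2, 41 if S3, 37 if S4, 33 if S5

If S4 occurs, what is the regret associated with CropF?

Best payoff under S4 is 37.
Regret = 37 − 27 = 10.

10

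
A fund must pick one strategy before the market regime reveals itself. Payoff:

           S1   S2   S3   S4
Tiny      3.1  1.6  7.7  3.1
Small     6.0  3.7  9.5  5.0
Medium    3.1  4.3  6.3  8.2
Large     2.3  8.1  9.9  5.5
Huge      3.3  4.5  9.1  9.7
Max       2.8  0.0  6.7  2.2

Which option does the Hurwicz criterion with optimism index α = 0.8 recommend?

Huge

Tiny: 0.8·7.7 + 0.2·1.6 = 6.48
Small: 0.8·9.5 + 0.2·3.7 = 8.34
Medium: 0.8·8.2 + 0.2·3.1 = 7.18
Large: 0.8·9.9 + 0.2·2.3 = 8.38
Huge: 0.8·9.7 + 0.2·3.3 = 8.42
Max: 0.8·6.7 + 0.2·0.0 = 5.36
Highest Hurwicz score = 8.42 → Huge.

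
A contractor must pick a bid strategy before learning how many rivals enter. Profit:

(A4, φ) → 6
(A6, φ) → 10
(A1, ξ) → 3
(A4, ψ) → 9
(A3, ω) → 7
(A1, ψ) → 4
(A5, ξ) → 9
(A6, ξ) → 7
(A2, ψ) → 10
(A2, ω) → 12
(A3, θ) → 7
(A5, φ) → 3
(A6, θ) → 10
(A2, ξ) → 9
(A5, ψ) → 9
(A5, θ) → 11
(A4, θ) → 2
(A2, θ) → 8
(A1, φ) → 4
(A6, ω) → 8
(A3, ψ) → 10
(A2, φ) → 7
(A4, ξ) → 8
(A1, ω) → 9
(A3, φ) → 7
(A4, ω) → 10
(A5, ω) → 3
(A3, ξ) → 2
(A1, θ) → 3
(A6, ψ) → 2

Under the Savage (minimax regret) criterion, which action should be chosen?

Column bests: θ=11, φ=10, ψ=10, ω=12, ξ=9.
A1 regrets: 8, 6, 6, 3, 6 → max 8
A2 regrets: 3, 3, 0, 0, 0 → max 3
A3 regrets: 4, 3, 0, 5, 7 → max 7
A4 regrets: 9, 4, 1, 2, 1 → max 9
A5 regrets: 0, 7, 1, 9, 0 → max 9
A6 regrets: 1, 0, 8, 4, 2 → max 8
Smallest max regret = 3 → A2.

A2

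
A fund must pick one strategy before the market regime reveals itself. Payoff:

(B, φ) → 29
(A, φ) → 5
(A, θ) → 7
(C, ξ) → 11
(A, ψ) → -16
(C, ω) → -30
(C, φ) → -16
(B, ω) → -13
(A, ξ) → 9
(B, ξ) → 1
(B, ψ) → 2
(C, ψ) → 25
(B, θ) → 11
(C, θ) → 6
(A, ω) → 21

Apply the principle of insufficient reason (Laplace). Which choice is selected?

Row averages: A=5.2, B=6, C=-0.8
Highest average = 6 → B.

B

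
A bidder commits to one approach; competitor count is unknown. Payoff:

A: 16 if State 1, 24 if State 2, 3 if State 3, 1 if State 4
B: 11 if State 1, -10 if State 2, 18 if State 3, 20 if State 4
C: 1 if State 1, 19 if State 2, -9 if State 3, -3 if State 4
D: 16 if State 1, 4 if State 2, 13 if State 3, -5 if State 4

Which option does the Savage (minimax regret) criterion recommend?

Column bests: State 1=16, State 2=24, State 3=18, State 4=20.
A regrets: 0, 0, 15, 19 → max 19
B regrets: 5, 34, 0, 0 → max 34
C regrets: 15, 5, 27, 23 → max 27
D regrets: 0, 20, 5, 25 → max 25
Smallest max regret = 19 → A.

A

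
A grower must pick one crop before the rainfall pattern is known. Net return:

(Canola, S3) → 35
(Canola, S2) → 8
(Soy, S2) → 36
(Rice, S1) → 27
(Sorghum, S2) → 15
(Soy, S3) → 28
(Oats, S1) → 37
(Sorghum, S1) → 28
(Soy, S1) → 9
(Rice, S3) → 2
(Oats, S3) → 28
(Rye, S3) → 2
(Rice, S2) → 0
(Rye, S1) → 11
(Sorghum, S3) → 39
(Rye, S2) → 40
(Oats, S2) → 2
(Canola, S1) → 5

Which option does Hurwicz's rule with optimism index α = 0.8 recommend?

Oats: 0.8·37 + 0.2·2 = 30
Canola: 0.8·35 + 0.2·5 = 29
Soy: 0.8·36 + 0.2·9 = 30.6
Sorghum: 0.8·39 + 0.2·15 = 34.2
Rice: 0.8·27 + 0.2·0 = 21.6
Rye: 0.8·40 + 0.2·2 = 32.4
Highest Hurwicz score = 34.2 → Sorghum.

Sorghum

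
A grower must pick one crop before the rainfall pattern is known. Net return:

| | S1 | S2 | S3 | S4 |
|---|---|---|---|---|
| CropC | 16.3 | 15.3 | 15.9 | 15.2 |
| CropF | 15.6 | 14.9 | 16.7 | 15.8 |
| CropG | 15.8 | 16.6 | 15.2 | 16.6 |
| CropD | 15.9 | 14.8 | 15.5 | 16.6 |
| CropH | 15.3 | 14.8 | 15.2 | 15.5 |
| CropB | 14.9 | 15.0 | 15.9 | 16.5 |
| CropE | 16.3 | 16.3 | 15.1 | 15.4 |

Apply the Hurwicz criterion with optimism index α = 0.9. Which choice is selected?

CropF

CropC: 0.9·16.3 + 0.1·15.2 = 16.19
CropF: 0.9·16.7 + 0.1·14.9 = 16.52
CropG: 0.9·16.6 + 0.1·15.2 = 16.46
CropD: 0.9·16.6 + 0.1·14.8 = 16.42
CropH: 0.9·15.5 + 0.1·14.8 = 15.43
CropB: 0.9·16.5 + 0.1·14.9 = 16.34
CropE: 0.9·16.3 + 0.1·15.1 = 16.18
Highest Hurwicz score = 16.52 → CropF.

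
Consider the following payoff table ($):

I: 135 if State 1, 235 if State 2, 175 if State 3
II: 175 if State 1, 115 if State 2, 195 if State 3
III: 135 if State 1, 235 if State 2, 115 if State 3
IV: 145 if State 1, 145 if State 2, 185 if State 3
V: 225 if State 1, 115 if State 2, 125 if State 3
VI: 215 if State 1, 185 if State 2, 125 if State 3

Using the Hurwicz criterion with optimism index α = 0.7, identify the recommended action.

I: 0.7·235 + 0.3·135 = 205
II: 0.7·195 + 0.3·115 = 171
III: 0.7·235 + 0.3·115 = 199
IV: 0.7·185 + 0.3·145 = 173
V: 0.7·225 + 0.3·115 = 192
VI: 0.7·215 + 0.3·125 = 188
Highest Hurwicz score = 205 → I.

I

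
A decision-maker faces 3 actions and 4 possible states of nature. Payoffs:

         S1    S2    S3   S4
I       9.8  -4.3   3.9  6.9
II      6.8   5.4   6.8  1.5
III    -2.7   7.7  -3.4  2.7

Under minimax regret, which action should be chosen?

Column bests: S1=9.8, S2=7.7, S3=6.8, S4=6.9.
I regrets: 0.0, 12.0, 2.9, 0.0 → max 12.0
II regrets: 3.0, 2.3, 0.0, 5.4 → max 5.4
III regrets: 12.5, 0.0, 10.2, 4.2 → max 12.5
Smallest max regret = 5.4 → II.

II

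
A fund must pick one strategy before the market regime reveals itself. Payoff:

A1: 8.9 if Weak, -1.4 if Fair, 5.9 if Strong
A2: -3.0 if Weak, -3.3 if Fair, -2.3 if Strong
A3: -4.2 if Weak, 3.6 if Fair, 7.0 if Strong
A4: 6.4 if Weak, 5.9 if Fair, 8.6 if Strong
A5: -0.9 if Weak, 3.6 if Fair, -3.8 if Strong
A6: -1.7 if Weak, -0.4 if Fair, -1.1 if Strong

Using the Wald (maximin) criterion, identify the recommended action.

Row minima: A1=-1.4, A2=-3.3, A3=-4.2, A4=5.9, A5=-3.8, A6=-1.7
Best worst-case = 5.9 → A4.

A4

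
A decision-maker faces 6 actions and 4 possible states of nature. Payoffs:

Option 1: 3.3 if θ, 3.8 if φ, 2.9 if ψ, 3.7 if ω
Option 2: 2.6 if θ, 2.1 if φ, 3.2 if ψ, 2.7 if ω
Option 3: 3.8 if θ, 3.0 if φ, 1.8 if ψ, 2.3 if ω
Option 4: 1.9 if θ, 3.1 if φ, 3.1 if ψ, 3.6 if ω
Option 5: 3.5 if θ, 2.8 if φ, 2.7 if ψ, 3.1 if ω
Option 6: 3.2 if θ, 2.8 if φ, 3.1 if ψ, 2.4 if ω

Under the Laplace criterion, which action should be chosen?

Option 1

Row averages: Option 1=3.425, Option 2=2.65, Option 3=2.725, Option 4=2.925, Option 5=3.025, Option 6=2.875
Highest average = 3.425 → Option 1.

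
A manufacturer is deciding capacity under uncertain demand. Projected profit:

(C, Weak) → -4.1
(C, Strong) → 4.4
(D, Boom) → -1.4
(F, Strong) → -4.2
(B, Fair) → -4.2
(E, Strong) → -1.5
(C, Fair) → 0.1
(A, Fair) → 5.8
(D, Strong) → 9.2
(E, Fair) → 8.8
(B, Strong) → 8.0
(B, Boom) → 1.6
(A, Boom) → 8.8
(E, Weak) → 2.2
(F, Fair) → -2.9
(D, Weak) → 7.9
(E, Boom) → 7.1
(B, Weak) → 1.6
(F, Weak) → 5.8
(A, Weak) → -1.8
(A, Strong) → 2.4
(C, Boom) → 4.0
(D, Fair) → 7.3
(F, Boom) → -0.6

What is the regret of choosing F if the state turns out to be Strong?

Best payoff under Strong is 9.2.
Regret = 9.2 − (-4.2) = 13.4.

13.4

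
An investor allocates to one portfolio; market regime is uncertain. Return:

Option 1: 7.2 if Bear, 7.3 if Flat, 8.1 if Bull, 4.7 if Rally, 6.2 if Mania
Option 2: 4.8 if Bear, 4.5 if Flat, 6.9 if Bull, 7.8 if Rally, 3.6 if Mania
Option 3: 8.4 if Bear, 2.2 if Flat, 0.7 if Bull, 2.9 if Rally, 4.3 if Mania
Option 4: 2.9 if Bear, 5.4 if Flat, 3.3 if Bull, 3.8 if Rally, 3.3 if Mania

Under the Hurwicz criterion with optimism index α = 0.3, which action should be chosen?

Option 1: 0.3·8.1 + 0.7·4.7 = 5.72
Option 2: 0.3·7.8 + 0.7·3.6 = 4.86
Option 3: 0.3·8.4 + 0.7·0.7 = 3.01
Option 4: 0.3·5.4 + 0.7·2.9 = 3.65
Highest Hurwicz score = 5.72 → Option 1.

Option 1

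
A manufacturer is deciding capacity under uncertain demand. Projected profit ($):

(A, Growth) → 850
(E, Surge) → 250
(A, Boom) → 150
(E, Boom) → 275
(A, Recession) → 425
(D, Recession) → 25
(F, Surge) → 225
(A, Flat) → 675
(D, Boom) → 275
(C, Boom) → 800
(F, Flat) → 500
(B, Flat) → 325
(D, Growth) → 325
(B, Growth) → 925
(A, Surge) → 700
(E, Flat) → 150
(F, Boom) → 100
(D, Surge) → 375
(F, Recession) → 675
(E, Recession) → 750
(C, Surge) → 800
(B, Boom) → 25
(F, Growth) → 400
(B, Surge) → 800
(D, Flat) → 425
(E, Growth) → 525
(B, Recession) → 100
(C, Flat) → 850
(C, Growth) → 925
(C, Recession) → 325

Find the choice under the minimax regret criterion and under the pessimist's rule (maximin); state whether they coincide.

minimax regret → C; maximin → C (agree)

Column bests: Recession=750, Flat=850, Growth=925, Boom=800, Surge=800.
A regrets: 325, 175, 75, 650, 100 → max 650
B regrets: 650, 525, 0, 775, 0 → max 775
C regrets: 425, 0, 0, 0, 0 → max 425
D regrets: 725, 425, 600, 525, 425 → max 725
E regrets: 0, 700, 400, 525, 550 → max 700
F regrets: 75, 350, 525, 700, 575 → max 700
Smallest max regret = 425 → C.
Row minima: A=150, B=25, C=325, D=25, E=150, F=100
Best worst-case = 325 → C.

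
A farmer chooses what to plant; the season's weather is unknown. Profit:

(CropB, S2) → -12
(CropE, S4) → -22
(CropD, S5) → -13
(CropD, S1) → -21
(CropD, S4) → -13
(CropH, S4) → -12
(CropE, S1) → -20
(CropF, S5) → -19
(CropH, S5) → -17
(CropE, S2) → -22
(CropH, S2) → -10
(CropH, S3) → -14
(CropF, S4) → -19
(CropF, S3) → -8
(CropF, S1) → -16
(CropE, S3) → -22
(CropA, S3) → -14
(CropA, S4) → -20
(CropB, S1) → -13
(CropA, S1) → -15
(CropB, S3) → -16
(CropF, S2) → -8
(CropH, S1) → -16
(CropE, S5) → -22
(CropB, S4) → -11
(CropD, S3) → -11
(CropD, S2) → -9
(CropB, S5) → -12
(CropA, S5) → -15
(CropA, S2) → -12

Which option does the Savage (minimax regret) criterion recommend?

Column bests: S1=-13, S2=-8, S3=-8, S4=-11, S5=-12.
CropH regrets: 3, 2, 6, 1, 5 → max 6
CropB regrets: 0, 4, 8, 0, 0 → max 8
CropD regrets: 8, 1, 3, 2, 1 → max 8
CropE regrets: 7, 14, 14, 11, 10 → max 14
CropF regrets: 3, 0, 0, 8, 7 → max 8
CropA regrets: 2, 4, 6, 9, 3 → max 9
Smallest max regret = 6 → CropH.

CropH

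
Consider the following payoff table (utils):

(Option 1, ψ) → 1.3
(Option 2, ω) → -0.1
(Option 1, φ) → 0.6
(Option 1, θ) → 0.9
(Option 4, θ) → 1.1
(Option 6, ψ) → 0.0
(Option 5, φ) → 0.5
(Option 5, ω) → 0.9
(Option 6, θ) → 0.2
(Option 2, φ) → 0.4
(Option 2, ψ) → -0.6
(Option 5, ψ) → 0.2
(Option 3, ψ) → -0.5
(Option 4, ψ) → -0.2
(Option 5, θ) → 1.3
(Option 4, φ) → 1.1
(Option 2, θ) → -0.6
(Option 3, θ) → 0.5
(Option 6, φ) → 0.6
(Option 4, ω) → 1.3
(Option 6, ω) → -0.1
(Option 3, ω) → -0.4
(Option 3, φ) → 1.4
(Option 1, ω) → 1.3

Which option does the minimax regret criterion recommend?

Column bests: θ=1.3, φ=1.4, ψ=1.3, ω=1.3.
Option 1 regrets: 0.4, 0.8, 0.0, 0.0 → max 0.8
Option 2 regrets: 1.9, 1.0, 1.9, 1.4 → max 1.9
Option 3 regrets: 0.8, 0.0, 1.8, 1.7 → max 1.8
Option 4 regrets: 0.2, 0.3, 1.5, 0.0 → max 1.5
Option 5 regrets: 0.0, 0.9, 1.1, 0.4 → max 1.1
Option 6 regrets: 1.1, 0.8, 1.3, 1.4 → max 1.4
Smallest max regret = 0.8 → Option 1.

Option 1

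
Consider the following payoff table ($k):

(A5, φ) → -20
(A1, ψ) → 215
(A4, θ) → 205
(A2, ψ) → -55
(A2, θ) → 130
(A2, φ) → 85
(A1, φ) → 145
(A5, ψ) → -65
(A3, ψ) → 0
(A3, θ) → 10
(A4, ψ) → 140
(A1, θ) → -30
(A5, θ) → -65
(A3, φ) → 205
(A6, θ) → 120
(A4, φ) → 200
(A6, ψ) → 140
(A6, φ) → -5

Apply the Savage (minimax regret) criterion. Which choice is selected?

A4

Column bests: θ=205, φ=205, ψ=215.
A1 regrets: 235, 60, 0 → max 235
A2 regrets: 75, 120, 270 → max 270
A3 regrets: 195, 0, 215 → max 215
A4 regrets: 0, 5, 75 → max 75
A5 regrets: 270, 225, 280 → max 280
A6 regrets: 85, 210, 75 → max 210
Smallest max regret = 75 → A4.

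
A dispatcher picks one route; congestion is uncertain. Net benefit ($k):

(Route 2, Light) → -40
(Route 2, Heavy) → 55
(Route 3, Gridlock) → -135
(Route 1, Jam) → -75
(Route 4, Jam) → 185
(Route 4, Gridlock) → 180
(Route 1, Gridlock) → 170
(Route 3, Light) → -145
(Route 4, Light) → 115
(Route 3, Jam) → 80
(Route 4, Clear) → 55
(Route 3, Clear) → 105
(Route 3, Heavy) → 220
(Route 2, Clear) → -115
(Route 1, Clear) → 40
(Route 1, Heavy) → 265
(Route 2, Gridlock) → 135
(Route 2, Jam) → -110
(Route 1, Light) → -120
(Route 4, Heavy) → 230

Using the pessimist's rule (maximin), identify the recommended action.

Route 4

Row minima: Route 1=-120, Route 2=-115, Route 3=-145, Route 4=55
Best worst-case = 55 → Route 4.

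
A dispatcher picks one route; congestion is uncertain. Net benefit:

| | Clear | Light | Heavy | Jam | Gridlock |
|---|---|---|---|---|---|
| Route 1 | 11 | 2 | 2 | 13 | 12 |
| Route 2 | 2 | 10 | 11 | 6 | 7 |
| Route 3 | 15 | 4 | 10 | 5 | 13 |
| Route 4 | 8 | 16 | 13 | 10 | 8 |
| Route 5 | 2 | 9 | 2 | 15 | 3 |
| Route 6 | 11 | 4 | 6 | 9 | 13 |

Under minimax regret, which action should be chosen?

Column bests: Clear=15, Light=16, Heavy=13, Jam=15, Gridlock=13.
Route 1 regrets: 4, 14, 11, 2, 1 → max 14
Route 2 regrets: 13, 6, 2, 9, 6 → max 13
Route 3 regrets: 0, 12, 3, 10, 0 → max 12
Route 4 regrets: 7, 0, 0, 5, 5 → max 7
Route 5 regrets: 13, 7, 11, 0, 10 → max 13
Route 6 regrets: 4, 12, 7, 6, 0 → max 12
Smallest max regret = 7 → Route 4.

Route 4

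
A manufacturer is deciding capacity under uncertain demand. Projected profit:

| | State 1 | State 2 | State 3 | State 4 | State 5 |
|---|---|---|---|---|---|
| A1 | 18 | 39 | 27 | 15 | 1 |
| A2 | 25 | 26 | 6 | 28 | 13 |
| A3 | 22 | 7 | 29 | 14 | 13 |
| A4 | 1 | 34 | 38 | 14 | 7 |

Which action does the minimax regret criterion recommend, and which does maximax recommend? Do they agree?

minimax regret → A1; maximax → A1 (agree)

Column bests: State 1=25, State 2=39, State 3=38, State 4=28, State 5=13.
A1 regrets: 7, 0, 11, 13, 12 → max 13
A2 regrets: 0, 13, 32, 0, 0 → max 32
A3 regrets: 3, 32, 9, 14, 0 → max 32
A4 regrets: 24, 5, 0, 14, 6 → max 24
Smallest max regret = 13 → A1.
Row maxima: A1=39, A2=28, A3=29, A4=38
Best best-case = 39 → A1.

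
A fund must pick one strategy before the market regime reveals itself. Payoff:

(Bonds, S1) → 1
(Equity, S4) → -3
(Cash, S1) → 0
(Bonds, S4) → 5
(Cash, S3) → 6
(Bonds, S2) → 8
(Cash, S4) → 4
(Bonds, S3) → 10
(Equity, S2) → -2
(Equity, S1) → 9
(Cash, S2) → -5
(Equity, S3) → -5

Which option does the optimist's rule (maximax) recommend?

Row maxima: Equity=9, Cash=6, Bonds=10
Best best-case = 10 → Bonds.

Bonds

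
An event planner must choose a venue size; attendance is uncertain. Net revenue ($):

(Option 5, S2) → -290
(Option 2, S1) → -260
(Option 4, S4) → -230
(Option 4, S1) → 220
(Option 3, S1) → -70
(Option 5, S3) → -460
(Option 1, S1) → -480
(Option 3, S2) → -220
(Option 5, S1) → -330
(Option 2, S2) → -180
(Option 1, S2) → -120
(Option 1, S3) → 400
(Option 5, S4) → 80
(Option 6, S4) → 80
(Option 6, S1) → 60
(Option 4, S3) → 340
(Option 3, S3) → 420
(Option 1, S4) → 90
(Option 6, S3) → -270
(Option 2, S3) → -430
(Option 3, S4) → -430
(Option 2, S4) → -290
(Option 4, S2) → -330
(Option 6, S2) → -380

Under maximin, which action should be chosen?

Row minima: Option 1=-480, Option 2=-430, Option 3=-430, Option 4=-330, Option 5=-460, Option 6=-380
Best worst-case = -330 → Option 4.

Option 4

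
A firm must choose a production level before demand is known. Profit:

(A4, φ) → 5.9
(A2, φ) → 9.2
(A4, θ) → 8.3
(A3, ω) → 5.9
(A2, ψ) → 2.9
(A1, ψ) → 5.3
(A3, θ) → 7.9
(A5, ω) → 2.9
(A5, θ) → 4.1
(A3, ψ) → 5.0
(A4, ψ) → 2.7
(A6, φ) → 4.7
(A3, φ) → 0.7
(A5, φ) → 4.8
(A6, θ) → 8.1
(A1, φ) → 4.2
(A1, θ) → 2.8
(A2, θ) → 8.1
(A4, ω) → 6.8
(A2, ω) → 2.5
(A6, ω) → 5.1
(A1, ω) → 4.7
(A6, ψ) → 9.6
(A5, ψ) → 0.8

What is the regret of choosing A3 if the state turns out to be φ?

Best payoff under φ is 9.2.
Regret = 9.2 − 0.7 = 8.5.

8.5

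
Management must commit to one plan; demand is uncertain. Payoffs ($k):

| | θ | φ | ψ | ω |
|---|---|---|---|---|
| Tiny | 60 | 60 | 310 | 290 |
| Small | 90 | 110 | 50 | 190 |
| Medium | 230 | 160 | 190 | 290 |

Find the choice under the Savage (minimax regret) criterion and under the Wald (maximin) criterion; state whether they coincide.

minimax regret → Medium; maximin → Medium (agree)

Column bests: θ=230, φ=160, ψ=310, ω=290.
Tiny regrets: 170, 100, 0, 0 → max 170
Small regrets: 140, 50, 260, 100 → max 260
Medium regrets: 0, 0, 120, 0 → max 120
Smallest max regret = 120 → Medium.
Row minima: Tiny=60, Small=50, Medium=160
Best worst-case = 160 → Medium.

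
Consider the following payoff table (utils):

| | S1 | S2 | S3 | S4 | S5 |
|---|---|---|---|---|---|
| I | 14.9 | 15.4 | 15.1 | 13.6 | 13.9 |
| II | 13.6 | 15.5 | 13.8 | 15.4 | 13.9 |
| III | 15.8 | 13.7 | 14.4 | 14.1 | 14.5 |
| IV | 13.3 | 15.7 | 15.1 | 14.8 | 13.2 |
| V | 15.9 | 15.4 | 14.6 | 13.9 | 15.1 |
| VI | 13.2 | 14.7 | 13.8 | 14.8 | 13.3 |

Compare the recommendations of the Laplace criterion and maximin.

laplace → V; maximin → V (agree)

Row averages: I=14.58, II=14.44, III=14.5, IV=14.42, V=14.98, VI=13.96
Highest average = 14.98 → V.
Row minima: I=13.6, II=13.6, III=13.7, IV=13.2, V=13.9, VI=13.2
Best worst-case = 13.9 → V.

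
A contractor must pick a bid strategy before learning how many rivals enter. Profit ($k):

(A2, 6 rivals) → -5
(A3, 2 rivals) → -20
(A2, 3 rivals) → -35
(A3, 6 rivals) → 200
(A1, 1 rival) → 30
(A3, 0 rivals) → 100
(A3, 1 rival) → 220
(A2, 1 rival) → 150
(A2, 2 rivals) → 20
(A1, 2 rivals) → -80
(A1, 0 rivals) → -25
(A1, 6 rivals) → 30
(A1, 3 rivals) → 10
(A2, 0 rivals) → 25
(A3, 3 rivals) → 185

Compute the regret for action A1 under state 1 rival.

Best payoff under 1 rival is 220.
Regret = 220 − 30 = 190.

190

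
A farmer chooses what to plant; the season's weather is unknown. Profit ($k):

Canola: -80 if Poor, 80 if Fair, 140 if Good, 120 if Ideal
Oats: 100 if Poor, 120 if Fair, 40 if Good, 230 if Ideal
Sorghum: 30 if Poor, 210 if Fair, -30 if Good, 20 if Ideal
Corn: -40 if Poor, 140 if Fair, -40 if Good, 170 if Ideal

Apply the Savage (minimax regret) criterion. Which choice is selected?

Column bests: Poor=100, Fair=210, Good=140, Ideal=230.
Canola regrets: 180, 130, 0, 110 → max 180
Oats regrets: 0, 90, 100, 0 → max 100
Sorghum regrets: 70, 0, 170, 210 → max 210
Corn regrets: 140, 70, 180, 60 → max 180
Smallest max regret = 100 → Oats.

Oats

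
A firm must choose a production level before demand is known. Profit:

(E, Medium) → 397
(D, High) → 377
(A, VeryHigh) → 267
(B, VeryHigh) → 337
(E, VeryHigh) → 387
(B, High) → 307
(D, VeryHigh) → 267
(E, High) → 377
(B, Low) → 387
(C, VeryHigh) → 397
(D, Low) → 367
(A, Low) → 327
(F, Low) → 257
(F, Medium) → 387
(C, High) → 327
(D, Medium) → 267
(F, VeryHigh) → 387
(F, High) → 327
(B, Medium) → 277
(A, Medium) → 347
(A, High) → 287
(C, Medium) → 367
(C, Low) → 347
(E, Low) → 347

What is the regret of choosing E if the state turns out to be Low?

Best payoff under Low is 387.
Regret = 387 − 347 = 40.

40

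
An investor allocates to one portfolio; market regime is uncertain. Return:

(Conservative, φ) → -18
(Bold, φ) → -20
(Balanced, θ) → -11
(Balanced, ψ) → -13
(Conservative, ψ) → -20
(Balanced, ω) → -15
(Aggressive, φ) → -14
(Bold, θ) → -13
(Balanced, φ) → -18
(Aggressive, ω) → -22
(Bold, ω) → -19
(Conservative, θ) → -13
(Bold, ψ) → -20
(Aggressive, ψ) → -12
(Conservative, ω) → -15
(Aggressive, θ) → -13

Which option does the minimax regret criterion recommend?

Balanced

Column bests: θ=-11, φ=-14, ψ=-12, ω=-15.
Conservative regrets: 2, 4, 8, 0 → max 8
Balanced regrets: 0, 4, 1, 0 → max 4
Aggressive regrets: 2, 0, 0, 7 → max 7
Bold regrets: 2, 6, 8, 4 → max 8
Smallest max regret = 4 → Balanced.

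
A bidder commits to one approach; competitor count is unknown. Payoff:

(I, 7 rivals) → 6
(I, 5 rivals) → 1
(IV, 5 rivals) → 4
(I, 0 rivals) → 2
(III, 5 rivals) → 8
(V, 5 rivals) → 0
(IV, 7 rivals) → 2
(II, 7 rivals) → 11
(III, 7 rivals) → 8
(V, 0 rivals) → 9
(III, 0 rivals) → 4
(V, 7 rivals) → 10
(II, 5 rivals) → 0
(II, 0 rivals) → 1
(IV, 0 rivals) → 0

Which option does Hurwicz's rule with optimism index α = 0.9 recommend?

II

I: 0.9·6 + 0.1·1 = 5.5
II: 0.9·11 + 0.1·0 = 9.9
III: 0.9·8 + 0.1·4 = 7.6
IV: 0.9·4 + 0.1·0 = 3.6
V: 0.9·10 + 0.1·0 = 9
Highest Hurwicz score = 9.9 → II.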